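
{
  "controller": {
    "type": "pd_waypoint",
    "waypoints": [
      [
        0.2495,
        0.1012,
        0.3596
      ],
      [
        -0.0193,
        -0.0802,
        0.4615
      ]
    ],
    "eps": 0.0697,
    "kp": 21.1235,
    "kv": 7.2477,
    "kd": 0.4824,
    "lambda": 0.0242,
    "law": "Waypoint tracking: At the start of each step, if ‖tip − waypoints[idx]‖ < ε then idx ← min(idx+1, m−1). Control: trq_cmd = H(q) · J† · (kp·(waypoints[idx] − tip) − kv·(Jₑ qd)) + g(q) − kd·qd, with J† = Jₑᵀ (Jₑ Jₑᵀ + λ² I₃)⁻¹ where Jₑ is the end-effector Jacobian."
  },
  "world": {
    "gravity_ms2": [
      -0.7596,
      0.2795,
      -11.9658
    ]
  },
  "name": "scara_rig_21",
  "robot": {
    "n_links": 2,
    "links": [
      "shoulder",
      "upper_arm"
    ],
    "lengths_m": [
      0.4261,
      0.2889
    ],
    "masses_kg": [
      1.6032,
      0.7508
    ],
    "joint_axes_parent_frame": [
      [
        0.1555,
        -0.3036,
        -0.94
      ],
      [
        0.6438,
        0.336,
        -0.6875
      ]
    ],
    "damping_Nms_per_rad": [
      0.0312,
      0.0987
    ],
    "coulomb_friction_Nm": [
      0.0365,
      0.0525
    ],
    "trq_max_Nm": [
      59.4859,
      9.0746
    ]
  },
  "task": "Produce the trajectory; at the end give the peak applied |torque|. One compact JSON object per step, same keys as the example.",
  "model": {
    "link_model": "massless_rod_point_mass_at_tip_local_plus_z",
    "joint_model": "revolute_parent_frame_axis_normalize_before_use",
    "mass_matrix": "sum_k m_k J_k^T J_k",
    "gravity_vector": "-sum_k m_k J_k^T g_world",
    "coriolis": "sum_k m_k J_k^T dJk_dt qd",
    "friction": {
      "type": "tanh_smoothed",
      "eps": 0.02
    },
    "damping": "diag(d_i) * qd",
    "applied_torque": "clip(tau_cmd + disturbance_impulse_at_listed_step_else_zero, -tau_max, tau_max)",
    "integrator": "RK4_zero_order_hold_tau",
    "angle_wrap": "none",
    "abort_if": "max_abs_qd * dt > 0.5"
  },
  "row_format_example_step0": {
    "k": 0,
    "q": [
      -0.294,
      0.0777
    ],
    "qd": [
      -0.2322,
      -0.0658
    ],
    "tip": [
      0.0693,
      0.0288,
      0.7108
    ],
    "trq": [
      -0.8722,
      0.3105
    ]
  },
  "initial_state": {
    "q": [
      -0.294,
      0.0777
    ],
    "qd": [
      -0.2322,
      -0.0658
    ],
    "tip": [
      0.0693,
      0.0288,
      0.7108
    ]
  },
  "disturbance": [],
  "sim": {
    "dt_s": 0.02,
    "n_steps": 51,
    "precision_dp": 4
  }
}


{"k":1,"q":[-0.3015,0.0784],"qd":[-0.5162,0.1275],"tip":[0.0708,0.03,0.7106],"trq":[-0.5404,0.1785]}
{"k":2,"q":[-0.3138,0.0819],"qd":[-0.7204,0.2239],"tip":[0.0735,0.0317,0.7102],"trq":[-0.2771,0.1138]}
{"k":3,"q":[-0.3297,0.087],"qd":[-0.8649,0.2833],"tip":[0.0772,0.0337,0.7097],"trq":[-0.0653,0.0745]}
{"k":4,"q":[-0.348,0.0931],"qd":[-0.9647,0.3238],"tip":[0.0813,0.0362,0.709],"trq":[0.1072,0.048]}
{"k":5,"q":[-0.3679,0.0998],"qd":[-1.0307,0.3542],"tip":[0.0859,0.0389,0.7083],"trq":[0.2497,0.0281]}
{"k":6,"q":[-0.3889,0.1071],"qd":[-1.0716,0.3787],"tip":[0.0907,0.0418,0.7075],"trq":[0.3693,0.0115]}
{"k":7,"q":[-0.4106,0.1149],"qd":[-1.0937,0.3994],"tip":[0.0955,0.0449,0.7066],"trq":[0.4711,-0.0032]}
{"k":8,"q":[-0.4325,0.1231],"qd":[-1.1017,0.4175],"tip":[0.1005,0.0482,0.7056],"trq":[0.5591,-0.017]}
{"k":9,"q":[-0.4545,0.1316],"qd":[-1.0992,0.4336],"tip":[0.1054,0.0515,0.7045],"trq":[0.6362,-0.0304]}
{"k":10,"q":[-0.4764,0.1404],"qd":[-1.0891,0.448],"tip":[0.1103,0.0548,0.7034],"trq":[0.7047,-0.0435]}
{"k":11,"q":[-0.498,0.1494],"qd":[-1.0733,0.4609],"tip":[0.1152,0.0582,0.7022],"trq":[0.7662,-0.0565]}
{"k":12,"q":[-0.5192,0.1588],"qd":[-1.0535,0.4726],"tip":[0.12,0.0615,0.701],"trq":[0.8221,-0.0695]}
{"k":13,"q":[-0.54,0.1683],"qd":[-1.0309,0.4832],"tip":[0.1246,0.0649,0.6997],"trq":[0.8734,-0.0825]}
{"k":14,"q":[-0.5604,0.178],"qd":[-1.0063,0.4928],"tip":[0.1292,0.0682,0.6984],"trq":[0.9208,-0.0957]}
{"k":15,"q":[-0.5803,0.188],"qd":[-0.9804,0.5015],"tip":[0.1337,0.0715,0.6971],"trq":[0.9649,-0.1089]}
{"k":16,"q":[-0.5996,0.1981],"qd":[-0.9539,0.5095],"tip":[0.138,0.0747,0.6957],"trq":[1.0062,-0.1222]}
{"k":17,"q":[-0.6184,0.2083],"qd":[-0.927,0.5167],"tip":[0.1423,0.0779,0.6943],"trq":[1.0451,-0.1355]}
{"k":18,"q":[-0.6366,0.2187],"qd":[-0.9002,0.5233],"tip":[0.1464,0.081,0.6929],"trq":[1.0819,-0.1489]}
{"k":19,"q":[-0.6544,0.2292],"qd":[-0.8735,0.5293],"tip":[0.1505,0.084,0.6915],"trq":[1.1168,-0.1624]}
{"k":20,"q":[-0.6715,0.2398],"qd":[-0.8472,0.5347],"tip":[0.1544,0.0869,0.69],"trq":[1.1499,-0.1758]}
{"k":21,"q":[-0.6882,0.2506],"qd":[-0.8215,0.5396],"tip":[0.1582,0.0898,0.6885],"trq":[1.1816,-0.1893]}
{"k":22,"q":[-0.7044,0.2614],"qd":[-0.7963,0.5441],"tip":[0.162,0.0926,0.687],"trq":[1.2118,-0.2028]}
{"k":23,"q":[-0.7201,0.2723],"qd":[-0.7719,0.5481],"tip":[0.1656,0.0954,0.6855],"trq":[1.2407,-0.2162]}
{"k":24,"q":[-0.7352,0.2833],"qd":[-0.7481,0.5518],"tip":[0.1692,0.098,0.684],"trq":[1.2685,-0.2296]}
{"k":25,"q":[-0.75,0.2943],"qd":[-0.725,0.5551],"tip":[0.1727,0.1006,0.6824],"trq":[1.2951,-0.2429]}
{"k":26,"q":[-0.7642,0.3054],"qd":[-0.7028,0.558],"tip":[0.1761,0.1031,0.6809],"trq":[1.3207,-0.2562]}
{"k":27,"q":[-0.7781,0.3166],"qd":[-0.6813,0.5606],"tip":[0.1794,0.1055,0.6793],"trq":[1.3454,-0.2693]}
{"k":28,"q":[-0.7915,0.3278],"qd":[-0.6605,0.563],"tip":[0.1826,0.1078,0.6777],"trq":[1.3691,-0.2824]}
{"k":29,"q":[-0.8045,0.3391],"qd":[-0.6405,0.5651],"tip":[0.1858,0.1101,0.6762],"trq":[1.392,-0.2953]}
{"k":30,"q":[-0.8171,0.3504],"qd":[-0.6213,0.5669],"tip":[0.1889,0.1123,0.6746],"trq":[1.414,-0.3081]}
{"k":31,"q":[-0.8293,0.3617],"qd":[-0.6027,0.5685],"tip":[0.1919,0.1144,0.673],"trq":[1.4353,-0.3208]}
{"k":32,"q":[-0.8412,0.3731],"qd":[-0.5849,0.5699],"tip":[0.1949,0.1164,0.6714],"trq":[1.4559,-0.3333]}
{"k":33,"q":[-0.8527,0.3845],"qd":[-0.5678,0.571],"tip":[0.1978,0.1184,0.6698],"trq":[1.4758,-0.3457]}
{"k":34,"q":[-0.8639,0.3959],"qd":[-0.5514,0.572],"tip":[0.2007,0.1203,0.6682],"trq":[1.495,-0.3579]}
{"k":35,"q":[-0.8747,0.4074],"qd":[-0.5356,0.5728],"tip":[0.2035,0.1221,0.6666],"trq":[1.5136,-0.37]}
{"k":36,"q":[-0.8853,0.4188],"qd":[-0.5205,0.5734],"tip":[0.2062,0.1239,0.6649],"trq":[1.5317,-0.3818]}
{"k":37,"q":[-0.8955,0.4303],"qd":[-0.506,0.5739],"tip":[0.2089,0.1256,0.6633],"trq":[1.5491,-0.3936]}
{"k":38,"q":[-0.9055,0.4417],"qd":[-0.492,0.5742],"tip":[0.2115,0.1272,0.6617],"trq":[1.566,-0.4051]}
{"k":39,"q":[-0.9152,0.4532],"qd":[-0.4787,0.5744],"tip":[0.2141,0.1288,0.6601],"trq":[1.5825,-0.4165]}
{"k":40,"q":[-0.9247,0.4647],"qd":[-0.4659,0.5744],"tip":[0.2166,0.1303,0.6584],"trq":[1.5984,-0.4276]}
{"k":41,"q":[-0.9338,0.4761],"qd":[-0.4536,0.5743],"tip":[0.2191,0.1317,0.6568],"trq":[1.6139,-0.4386]}
{"k":42,"q":[-0.9428,0.4876],"qd":[-0.4418,0.5741],"tip":[0.2216,0.1331,0.6552],"trq":[1.6289,-0.4494]}
{"k":43,"q":[-0.9515,0.4991],"qd":[-0.4305,0.5738],"tip":[0.224,0.1344,0.6536],"trq":[1.6435,-0.46]}
{"k":44,"q":[-0.96,0.5105],"qd":[-0.4197,0.5734],"tip":[0.2263,0.1357,0.6519],"trq":[1.6577,-0.4704]}
{"k":45,"q":[-0.9683,0.522],"qd":[-0.4093,0.5729],"tip":[0.2287,0.1369,0.6503],"trq":[1.6715,-0.4807]}
{"k":46,"q":[-0.9764,0.5334],"qd":[-0.3994,0.5723],"tip":[0.231,0.1381,0.6487],"trq":[1.6849,-0.4907]}
{"k":47,"q":[-0.9843,0.5449],"qd":[-0.3899,0.5716],"tip":[0.2332,0.1392,0.647],"trq":[1.6979,-0.5005]}
{"k":48,"q":[-0.992,0.5563],"qd":[-0.3807,0.5708],"tip":[0.2354,0.1403,0.6454],"trq":[1.7106,-0.5102]}
{"k":49,"q":[-0.9995,0.5677],"qd":[-0.372,0.5699],"tip":[0.2376,0.1413,0.6438],"trq":[1.723,-0.5196]}
{"k":50,"q":[-1.0068,0.579],"qd":[-0.3636,0.569],"tip":[0.2397,0.1423,0.6421],"trq":[1.7351,-0.5289]}
{"k":51,"q":[-1.014,0.5904],"qd":[-0.3556,0.568],"tip":[0.2418,0.1432,0.6405]}
{"summary": "max |trq| (N\u00b7m): 1.7351"}


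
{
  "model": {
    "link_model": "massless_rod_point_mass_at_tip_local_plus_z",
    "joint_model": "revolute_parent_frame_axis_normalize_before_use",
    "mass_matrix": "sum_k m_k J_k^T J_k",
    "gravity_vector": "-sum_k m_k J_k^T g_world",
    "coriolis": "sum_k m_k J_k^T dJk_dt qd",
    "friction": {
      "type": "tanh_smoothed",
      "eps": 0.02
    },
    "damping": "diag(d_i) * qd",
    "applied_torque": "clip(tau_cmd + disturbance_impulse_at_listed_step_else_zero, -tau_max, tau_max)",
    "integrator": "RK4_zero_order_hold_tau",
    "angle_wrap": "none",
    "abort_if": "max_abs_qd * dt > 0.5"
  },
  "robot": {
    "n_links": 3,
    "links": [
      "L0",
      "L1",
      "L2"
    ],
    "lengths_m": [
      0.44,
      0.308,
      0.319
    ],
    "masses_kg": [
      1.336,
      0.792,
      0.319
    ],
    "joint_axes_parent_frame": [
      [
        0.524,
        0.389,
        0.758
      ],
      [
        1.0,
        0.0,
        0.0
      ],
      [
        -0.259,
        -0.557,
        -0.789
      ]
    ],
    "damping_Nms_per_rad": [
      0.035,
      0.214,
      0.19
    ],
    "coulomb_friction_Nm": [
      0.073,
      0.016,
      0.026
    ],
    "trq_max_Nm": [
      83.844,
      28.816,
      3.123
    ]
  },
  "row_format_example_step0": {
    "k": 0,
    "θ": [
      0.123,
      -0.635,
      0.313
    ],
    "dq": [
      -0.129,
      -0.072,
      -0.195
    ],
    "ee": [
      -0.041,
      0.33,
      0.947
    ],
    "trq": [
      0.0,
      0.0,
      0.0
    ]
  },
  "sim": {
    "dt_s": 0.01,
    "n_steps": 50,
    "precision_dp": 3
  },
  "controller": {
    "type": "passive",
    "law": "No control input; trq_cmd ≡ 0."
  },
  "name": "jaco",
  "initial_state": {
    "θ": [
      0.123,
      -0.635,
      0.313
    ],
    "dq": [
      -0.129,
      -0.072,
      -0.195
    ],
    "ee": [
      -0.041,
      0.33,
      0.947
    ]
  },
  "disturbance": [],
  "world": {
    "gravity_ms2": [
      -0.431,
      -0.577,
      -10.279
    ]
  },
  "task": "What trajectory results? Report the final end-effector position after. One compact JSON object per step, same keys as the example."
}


{"k":1,"\u03b8":[0.122,-0.637,0.311],"dq":[-0.016,-0.288,-0.122],"ee":[-0.041,0.331,0.946],"trq":[0.0,0.0,0.0]}
{"k":2,"\u03b8":[0.123,-0.641,0.311],"dq":[0.085,-0.492,-0.06],"ee":[-0.041,0.333,0.945],"trq":[0.0,0.0,0.0]}
{"k":3,"\u03b8":[0.124,-0.647,0.31],"dq":[0.182,-0.693,-0.013],"ee":[-0.041,0.335,0.943],"trq":[0.0,0.0,0.0]}
{"k":4,"\u03b8":[0.126,-0.655,0.31],"dq":[0.277,-0.894,0.002],"ee":[-0.041,0.338,0.94],"trq":[0.0,0.0,0.0]}
{"k":5,"\u03b8":[0.129,-0.665,0.31],"dq":[0.369,-1.093,0.003],"ee":[-0.041,0.341,0.937],"trq":[0.0,0.0,0.0]}
{"k":6,"\u03b8":[0.134,-0.676,0.31],"dq":[0.46,-1.29,-0.001],"ee":[-0.042,0.345,0.933],"trq":[0.0,0.0,0.0]}
{"k":7,"\u03b8":[0.139,-0.69,0.31],"dq":[0.548,-1.485,-0.007],"ee":[-0.042,0.349,0.929],"trq":[0.0,0.0,0.0]}
{"k":8,"\u03b8":[0.145,-0.706,0.31],"dq":[0.634,-1.677,-0.015],"ee":[-0.043,0.353,0.924],"trq":[0.0,0.0,0.0]}
{"k":9,"\u03b8":[0.151,-0.724,0.31],"dq":[0.718,-1.868,-0.028],"ee":[-0.044,0.358,0.919],"trq":[0.0,0.0,0.0]}
{"k":10,"\u03b8":[0.159,-0.743,0.309],"dq":[0.8,-2.057,-0.049],"ee":[-0.044,0.364,0.912],"trq":[0.0,0.0,0.0]}
{"k":11,"\u03b8":[0.167,-0.765,0.309],"dq":[0.879,-2.245,-0.081],"ee":[-0.045,0.369,0.905],"trq":[0.0,0.0,0.0]}
{"k":12,"\u03b8":[0.177,-0.788,0.308],"dq":[0.956,-2.432,-0.124],"ee":[-0.047,0.375,0.898],"trq":[0.0,0.0,0.0]}
{"k":13,"\u03b8":[0.186,-0.814,0.306],"dq":[1.029,-2.617,-0.177],"ee":[-0.048,0.381,0.889],"trq":[0.0,0.0,0.0]}
{"k":14,"\u03b8":[0.197,-0.841,0.304],"dq":[1.098,-2.8,-0.239],"ee":[-0.05,0.388,0.88],"trq":[0.0,0.0,0.0]}
{"k":15,"\u03b8":[0.208,-0.87,0.302],"dq":[1.163,-2.981,-0.307],"ee":[-0.052,0.394,0.87],"trq":[0.0,0.0,0.0]}
{"k":16,"\u03b8":[0.22,-0.9,0.298],"dq":[1.223,-3.158,-0.381],"ee":[-0.054,0.401,0.859],"trq":[0.0,0.0,0.0]}
{"k":17,"\u03b8":[0.233,-0.933,0.294],"dq":[1.277,-3.331,-0.457],"ee":[-0.056,0.408,0.848],"trq":[0.0,0.0,0.0]}
{"k":18,"\u03b8":[0.246,-0.967,0.289],"dq":[1.324,-3.5,-0.535],"ee":[-0.059,0.415,0.835],"trq":[0.0,0.0,0.0]}
{"k":19,"\u03b8":[0.259,-1.003,0.283],"dq":[1.364,-3.663,-0.611],"ee":[-0.062,0.422,0.822],"trq":[0.0,0.0,0.0]}
{"k":20,"\u03b8":[0.273,-1.04,0.277],"dq":[1.395,-3.821,-0.684],"ee":[-0.066,0.429,0.807],"trq":[0.0,0.0,0.0]}
{"k":21,"\u03b8":[0.287,-1.079,0.27],"dq":[1.419,-3.974,-0.751],"ee":[-0.07,0.435,0.792],"trq":[0.0,0.0,0.0]}
{"k":22,"\u03b8":[0.301,-1.12,0.262],"dq":[1.433,-4.12,-0.81],"ee":[-0.074,0.442,0.776],"trq":[0.0,0.0,0.0]}
{"k":23,"\u03b8":[0.316,-1.162,0.253],"dq":[1.437,-4.26,-0.86],"ee":[-0.079,0.448,0.758],"trq":[0.0,0.0,0.0]}
{"k":24,"\u03b8":[0.33,-1.205,0.245],"dq":[1.432,-4.394,-0.897],"ee":[-0.084,0.455,0.74],"trq":[0.0,0.0,0.0]}
{"k":25,"\u03b8":[0.344,-1.249,0.236],"dq":[1.417,-4.523,-0.921],"ee":[-0.089,0.46,0.72],"trq":[0.0,0.0,0.0]}
{"k":26,"\u03b8":[0.358,-1.295,0.226],"dq":[1.392,-4.647,-0.931],"ee":[-0.095,0.466,0.7],"trq":[0.0,0.0,0.0]}
{"k":27,"\u03b8":[0.372,-1.342,0.217],"dq":[1.356,-4.766,-0.925],"ee":[-0.101,0.471,0.678],"trq":[0.0,0.0,0.0]}
{"k":28,"\u03b8":[0.386,-1.391,0.208],"dq":[1.311,-4.881,-0.903],"ee":[-0.107,0.475,0.655],"trq":[0.0,0.0,0.0]}
{"k":29,"\u03b8":[0.398,-1.44,0.199],"dq":[1.255,-4.992,-0.864],"ee":[-0.113,0.479,0.631],"trq":[0.0,0.0,0.0]}
{"k":30,"\u03b8":[0.411,-1.49,0.191],"dq":[1.19,-5.1,-0.808],"ee":[-0.12,0.483,0.605],"trq":[0.0,0.0,0.0]}
{"k":31,"\u03b8":[0.422,-1.542,0.183],"dq":[1.115,-5.206,-0.737],"ee":[-0.127,0.485,0.579],"trq":[0.0,0.0,0.0]}
{"k":32,"\u03b8":[0.433,-1.594,0.176],"dq":[1.03,-5.31,-0.65],"ee":[-0.133,0.487,0.551],"trq":[0.0,0.0,0.0]}
{"k":33,"\u03b8":[0.443,-1.648,0.17],"dq":[0.936,-5.412,-0.549],"ee":[-0.14,0.488,0.521],"trq":[0.0,0.0,0.0]}
{"k":34,"\u03b8":[0.452,-1.703,0.165],"dq":[0.833,-5.514,-0.437],"ee":[-0.146,0.487,0.491],"trq":[0.0,0.0,0.0]}
{"k":35,"\u03b8":[0.459,-1.758,0.161],"dq":[0.72,-5.614,-0.314],"ee":[-0.152,0.486,0.459],"trq":[0.0,0.0,0.0]}
{"k":36,"\u03b8":[0.466,-1.815,0.159],"dq":[0.597,-5.714,-0.185],"ee":[-0.158,0.483,0.427],"trq":[0.0,0.0,0.0]}
{"k":37,"\u03b8":[0.471,-1.873,0.157],"dq":[0.466,-5.814,-0.053],"ee":[-0.163,0.479,0.393],"trq":[0.0,0.0,0.0]}
{"k":38,"\u03b8":[0.475,-1.931,0.158],"dq":[0.327,-5.918,0.05],"ee":[-0.167,0.473,0.358],"trq":[0.0,0.0,0.0]}
{"k":39,"\u03b8":[0.478,-1.991,0.158],"dq":[0.18,-6.025,0.127],"ee":[-0.171,0.466,0.322],"trq":[0.0,0.0,0.0]}
{"k":40,"\u03b8":[0.479,-2.052,0.16],"dq":[0.022,-6.13,0.204],"ee":[-0.173,0.456,0.285],"trq":[0.0,0.0,0.0]}
{"k":41,"\u03b8":[0.478,-2.114,0.162],"dq":[-0.14,-6.237,0.262],"ee":[-0.174,0.445,0.247],"trq":[0.0,0.0,0.0]}
{"k":42,"\u03b8":[0.476,-2.177,0.165],"dq":[-0.312,-6.343,0.305],"ee":[-0.174,0.432,0.209],"trq":[0.0,0.0,0.0]}
{"k":43,"\u03b8":[0.472,-2.24,0.168],"dq":[-0.495,-6.449,0.326],"ee":[-0.173,0.417,0.171],"trq":[0.0,0.0,0.0]}
{"k":44,"\u03b8":[0.466,-2.306,0.172],"dq":[-0.69,-6.553,0.318],"ee":[-0.17,0.4,0.133],"trq":[0.0,0.0,0.0]}
{"k":45,"\u03b8":[0.458,-2.372,0.175],"dq":[-0.895,-6.656,0.271],"ee":[-0.165,0.38,0.095],"trq":[0.0,0.0,0.0]}
{"k":46,"\u03b8":[0.448,-2.439,0.177],"dq":[-1.11,-6.758,0.177],"ee":[-0.159,0.357,0.058],"trq":[0.0,0.0,0.0]}
{"k":47,"\u03b8":[0.436,-2.507,0.178],"dq":[-1.332,-6.858,0.027],"ee":[-0.151,0.333,0.022],"trq":[0.0,0.0,0.0]}
{"k":48,"\u03b8":[0.421,-2.576,0.177],"dq":[-1.563,-6.949,-0.141],"ee":[-0.141,0.305,-0.012],"trq":[0.0,0.0,0.0]}
{"k":49,"\u03b8":[0.405,-2.646,0.175],"dq":[-1.793,-7.037,-0.38],"ee":[-0.13,0.276,-0.045],"trq":[0.0,0.0,0.0]}
{"k":50,"\u03b8":[0.386,-2.716,0.17],"dq":[-2.016,-7.119,-0.697],"ee":[-0.117,0.243,-0.075]}
{"summary": "final ee position (m): -0.117 0.243 -0.075"}


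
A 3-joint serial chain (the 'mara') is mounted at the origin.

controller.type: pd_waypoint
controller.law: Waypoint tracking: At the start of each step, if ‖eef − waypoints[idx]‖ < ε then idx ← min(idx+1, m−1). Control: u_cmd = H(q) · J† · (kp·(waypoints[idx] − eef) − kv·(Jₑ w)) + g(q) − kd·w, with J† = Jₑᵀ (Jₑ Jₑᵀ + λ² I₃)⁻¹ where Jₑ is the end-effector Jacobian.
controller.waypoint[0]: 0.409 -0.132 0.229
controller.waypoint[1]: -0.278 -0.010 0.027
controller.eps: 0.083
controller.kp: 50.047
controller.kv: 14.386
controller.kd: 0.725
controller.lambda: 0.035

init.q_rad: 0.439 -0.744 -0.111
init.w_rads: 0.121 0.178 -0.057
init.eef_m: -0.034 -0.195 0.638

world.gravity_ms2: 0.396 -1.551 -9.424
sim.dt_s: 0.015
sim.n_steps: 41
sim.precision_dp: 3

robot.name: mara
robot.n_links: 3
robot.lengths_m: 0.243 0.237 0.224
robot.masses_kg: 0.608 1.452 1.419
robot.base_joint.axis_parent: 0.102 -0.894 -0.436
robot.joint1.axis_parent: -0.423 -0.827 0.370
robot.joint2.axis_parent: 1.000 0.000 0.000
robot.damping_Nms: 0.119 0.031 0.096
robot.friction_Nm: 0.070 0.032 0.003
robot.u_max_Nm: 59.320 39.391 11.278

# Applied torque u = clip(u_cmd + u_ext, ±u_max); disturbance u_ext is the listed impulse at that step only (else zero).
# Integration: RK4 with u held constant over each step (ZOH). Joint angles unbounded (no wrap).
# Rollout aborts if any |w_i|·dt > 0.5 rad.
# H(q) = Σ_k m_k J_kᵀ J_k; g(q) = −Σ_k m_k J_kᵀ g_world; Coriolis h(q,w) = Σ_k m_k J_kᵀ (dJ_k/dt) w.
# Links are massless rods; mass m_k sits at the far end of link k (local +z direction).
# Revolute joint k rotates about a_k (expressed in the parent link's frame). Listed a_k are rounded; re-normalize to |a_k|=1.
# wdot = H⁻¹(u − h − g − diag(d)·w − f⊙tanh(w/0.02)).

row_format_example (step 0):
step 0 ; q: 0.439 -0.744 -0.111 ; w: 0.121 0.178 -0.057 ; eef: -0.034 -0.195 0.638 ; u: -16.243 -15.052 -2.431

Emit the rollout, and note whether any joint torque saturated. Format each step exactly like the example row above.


step 1 ; q: 0.447 -0.758 -0.136 ; w: 0.923 -1.983 -3.253 ; eef: -0.033 -0.194 0.636 ; u: -12.641 -9.351 -0.005
step 2 ; q: 0.462 -0.794 -0.190 ; w: 1.076 -2.826 -3.905 ; eef: -0.028 -0.195 0.632 ; u: -10.856 -5.347 0.009
step 3 ; q: 0.478 -0.839 -0.248 ; w: 1.016 -3.185 -3.861 ; eef: -0.021 -0.197 0.626 ; u: -9.714 -2.284 -0.454
step 4 ; q: 0.492 -0.888 -0.304 ; w: 0.873 -3.328 -3.628 ; eef: -0.012 -0.200 0.619 ; u: -8.735 0.134 -0.907
step 5 ; q: 0.504 -0.938 -0.357 ; w: 0.697 -3.358 -3.357 ; eef: -0.001 -0.205 0.610 ; u: -7.771 2.074 -1.246
step 6 ; q: 0.513 -0.988 -0.405 ; w: 0.510 -3.320 -3.092 ; eef: 0.010 -0.209 0.600 ; u: -6.794 3.645 -1.467
step 7 ; q: 0.519 -1.037 -0.450 ; w: 0.321 -3.242 -2.845 ; eef: 0.023 -0.214 0.590 ; u: -5.812 4.928 -1.594
step 8 ; q: 0.522 -1.085 -0.490 ; w: 0.138 -3.137 -2.617 ; eef: 0.036 -0.218 0.579 ; u: -4.840 5.980 -1.651
step 9 ; q: 0.523 -1.131 -0.528 ; w: -0.036 -3.015 -2.409 ; eef: 0.049 -0.223 0.567 ; u: -3.899 6.847 -1.658
step 10 ; q: 0.521 -1.175 -0.563 ; w: -0.195 -2.885 -2.225 ; eef: 0.063 -0.226 0.556 ; u: -3.022 7.564 -1.626
step 11 ; q: 0.517 -1.217 -0.595 ; w: -0.344 -2.746 -2.050 ; eef: 0.077 -0.230 0.544 ; u: -2.183 8.153 -1.577
step 12 ; q: 0.511 -1.258 -0.624 ; w: -0.482 -2.602 -1.886 ; eef: 0.091 -0.232 0.532 ; u: -1.388 8.636 -1.517
step 13 ; q: 0.503 -1.295 -0.651 ; w: -0.607 -2.455 -1.733 ; eef: 0.106 -0.234 0.520 ; u: -0.641 9.029 -1.450
step 14 ; q: 0.493 -1.331 -0.676 ; w: -0.720 -2.308 -1.591 ; eef: 0.120 -0.236 0.509 ; u: 0.056 9.346 -1.379
step 15 ; q: 0.481 -1.365 -0.699 ; w: -0.820 -2.161 -1.460 ; eef: 0.134 -0.237 0.497 ; u: 0.702 9.596 -1.307
step 16 ; q: 0.468 -1.396 -0.720 ; w: -0.907 -2.017 -1.339 ; eef: 0.147 -0.238 0.485 ; u: 1.298 9.790 -1.236
step 17 ; q: 0.454 -1.425 -0.739 ; w: -0.982 -1.876 -1.228 ; eef: 0.161 -0.238 0.474 ; u: 1.845 9.935 -1.167
step 18 ; q: 0.439 -1.452 -0.757 ; w: -1.046 -1.738 -1.127 ; eef: 0.174 -0.237 0.462 ; u: 2.344 10.037 -1.100
step 19 ; q: 0.423 -1.477 -0.773 ; w: -1.097 -1.605 -1.034 ; eef: 0.186 -0.236 0.451 ; u: 2.799 10.103 -1.038
step 20 ; q: 0.406 -1.500 -0.788 ; w: -1.138 -1.477 -0.949 ; eef: 0.198 -0.235 0.441 ; u: 3.212 10.138 -0.979
step 21 ; q: 0.389 -1.522 -0.802 ; w: -1.169 -1.355 -0.871 ; eef: 0.210 -0.234 0.430 ; u: 3.584 10.147 -0.924
step 22 ; q: 0.371 -1.541 -0.814 ; w: -1.191 -1.239 -0.800 ; eef: 0.221 -0.232 0.420 ; u: 3.921 10.134 -0.874
step 23 ; q: 0.353 -1.559 -0.826 ; w: -1.203 -1.129 -0.736 ; eef: 0.232 -0.230 0.410 ; u: 4.223 10.102 -0.827
step 24 ; q: 0.335 -1.575 -0.836 ; w: -1.208 -1.026 -0.677 ; eef: 0.242 -0.227 0.401 ; u: 4.494 10.056 -0.784
step 25 ; q: 0.317 -1.590 -0.846 ; w: -1.206 -0.929 -0.624 ; eef: 0.252 -0.225 0.392 ; u: 4.736 9.998 -0.745
step 26 ; q: 0.299 -1.603 -0.855 ; w: -1.197 -0.838 -0.575 ; eef: 0.261 -0.222 0.383 ; u: 4.953 9.931 -0.709
step 27 ; q: 0.281 -1.615 -0.863 ; w: -1.183 -0.755 -0.531 ; eef: 0.269 -0.220 0.375 ; u: 5.145 9.857 -0.677
step 28 ; q: 0.264 -1.626 -0.871 ; w: -1.164 -0.677 -0.490 ; eef: 0.278 -0.217 0.367 ; u: 5.317 9.778 -0.649
step 29 ; q: 0.246 -1.635 -0.878 ; w: -1.140 -0.605 -0.453 ; eef: 0.286 -0.214 0.359 ; u: 5.469 9.697 -0.623
step 30 ; q: 0.229 -1.644 -0.885 ; w: -1.113 -0.540 -0.420 ; eef: 0.293 -0.211 0.352 ; u: 5.603 9.614 -0.601
step 31 ; q: 0.213 -1.652 -0.891 ; w: -1.084 -0.480 -0.389 ; eef: 0.300 -0.208 0.345 ; u: 5.722 9.531 -0.581
step 32 ; q: 0.197 -1.658 -0.896 ; w: -1.052 -0.425 -0.361 ; eef: 0.307 -0.205 0.338 ; u: 5.827 9.448 -0.563
step 33 ; q: 0.181 -1.664 -0.902 ; w: -1.018 -0.375 -0.335 ; eef: 0.313 -0.202 0.332 ; u: 5.920 9.367 -0.548
step 34 ; q: 0.166 -1.670 -0.906 ; w: -0.983 -0.330 -0.311 ; eef: 0.319 -0.199 0.326 ; u: 6.001 9.288 -0.536
step 35 ; q: 0.152 -1.674 -0.911 ; w: -0.947 -0.290 -0.290 ; eef: 0.324 -0.197 0.320 ; u: 6.073 9.212 -0.525
step 36 ; q: 0.138 -1.678 -0.915 ; w: -0.910 -0.253 -0.270 ; eef: 0.329 -0.194 0.315 ; u: 6.135 9.138 -0.516
step 37 ; q: 0.125 -1.682 -0.919 ; w: -0.874 -0.221 -0.251 ; eef: 0.334 -0.191 0.310 ; u: 6.190 9.068 -0.508
step 38 ; q: 0.112 -1.685 -0.923 ; w: -0.837 -0.191 -0.234 ; eef: 0.339 -0.188 0.305 ; u: 6.238 9.001 -0.502
step 39 ; q: 0.100 -1.688 -0.926 ; w: -0.801 -0.165 -0.219 ; eef: 0.343 -0.186 0.301 ; u: 6.279 8.937 -0.497
step 40 ; q: 0.088 -1.690 -0.929 ; w: -0.765 -0.142 -0.205 ; eef: 0.347 -0.183 0.296 ; u: 6.315 8.877 -0.493
step 41 ; q: 0.077 -1.692 -0.932 ; w: -0.729 -0.121 -0.191 ; eef: 0.351 -0.181 0.292
any joint saturated: no


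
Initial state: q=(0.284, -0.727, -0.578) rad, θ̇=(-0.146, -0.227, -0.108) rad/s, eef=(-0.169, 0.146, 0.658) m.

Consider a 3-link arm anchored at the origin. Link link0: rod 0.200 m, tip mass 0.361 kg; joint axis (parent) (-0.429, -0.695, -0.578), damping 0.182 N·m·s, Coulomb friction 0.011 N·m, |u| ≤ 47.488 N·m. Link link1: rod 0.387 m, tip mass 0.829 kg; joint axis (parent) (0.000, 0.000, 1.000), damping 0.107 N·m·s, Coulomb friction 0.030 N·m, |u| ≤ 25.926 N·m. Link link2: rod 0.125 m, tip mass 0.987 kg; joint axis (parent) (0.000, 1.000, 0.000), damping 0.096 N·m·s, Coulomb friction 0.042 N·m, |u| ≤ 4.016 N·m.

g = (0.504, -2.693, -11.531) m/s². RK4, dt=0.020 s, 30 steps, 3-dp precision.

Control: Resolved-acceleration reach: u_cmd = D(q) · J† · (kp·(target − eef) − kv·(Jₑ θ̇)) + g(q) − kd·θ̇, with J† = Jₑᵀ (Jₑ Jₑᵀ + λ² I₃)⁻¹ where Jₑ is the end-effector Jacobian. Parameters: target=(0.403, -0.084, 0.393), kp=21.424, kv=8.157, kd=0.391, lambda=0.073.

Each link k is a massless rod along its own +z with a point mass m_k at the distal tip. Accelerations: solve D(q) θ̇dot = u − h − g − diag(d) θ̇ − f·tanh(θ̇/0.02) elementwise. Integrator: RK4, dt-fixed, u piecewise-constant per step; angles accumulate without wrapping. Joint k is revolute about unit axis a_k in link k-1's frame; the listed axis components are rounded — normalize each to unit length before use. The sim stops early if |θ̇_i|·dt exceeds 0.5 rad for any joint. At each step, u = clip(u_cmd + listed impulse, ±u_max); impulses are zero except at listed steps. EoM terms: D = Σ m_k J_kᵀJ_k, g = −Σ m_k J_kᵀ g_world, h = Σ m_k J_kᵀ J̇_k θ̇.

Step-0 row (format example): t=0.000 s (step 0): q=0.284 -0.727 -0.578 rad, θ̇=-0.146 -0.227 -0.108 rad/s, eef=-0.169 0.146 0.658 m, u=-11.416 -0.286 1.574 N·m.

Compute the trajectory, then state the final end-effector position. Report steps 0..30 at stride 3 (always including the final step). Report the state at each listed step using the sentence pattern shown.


t=0.060 s (step 3): q=0.238 -0.741 -0.623 rad, θ̇=-1.235 -0.204 -0.763 rad/s, eef=-0.153 0.133 0.662 m, u=-6.494 -0.284 1.337 N·m.
t=0.120 s (step 6): q=0.147 -0.754 -0.662 rad, θ̇=-1.757 -0.178 -0.561 rad/s, eef=-0.119 0.103 0.672 m, u=-2.961 -0.271 0.928 N·m.
t=0.180 s (step 9): q=0.033 -0.762 -0.691 rad, θ̇=-1.999 -0.101 -0.387 rad/s, eef=-0.072 0.066 0.681 m, u=-0.346 -0.268 0.642 N·m.
t=0.240 s (step 12): q=-0.090 -0.766 -0.709 rad, θ̇=-2.071 -0.041 -0.249 rad/s, eef=-0.018 0.028 0.686 m, u=1.697 -0.258 0.428 N·m.
t=0.300 s (step 15): q=-0.213 -0.768 -0.721 rad, θ̇=-2.036 -0.015 -0.148 rad/s, eef=0.039 -0.007 0.685 m, u=3.338 -0.239 0.259 N·m.
t=0.360 s (step 18): q=-0.332 -0.768 -0.728 rad, θ̇=-1.935 -0.015 -0.083 rad/s, eef=0.096 -0.036 0.678 m, u=4.662 -0.218 0.120 N·m.
t=0.420 s (step 21): q=-0.444 -0.768 -0.732 rad, θ̇=-1.796 -0.003 -0.047 rad/s, eef=0.151 -0.060 0.665 m, u=5.712 -0.212 0.007 N·m.
t=0.480 s (step 24): q=-0.547 -0.768 -0.734 rad, θ̇=-1.636 0.012 -0.036 rad/s, eef=0.202 -0.079 0.650 m, u=6.526 -0.215 -0.084 N·m.
t=0.540 s (step 27): q=-0.640 -0.768 -0.736 rad, θ̇=-1.468 0.016 -0.036 rad/s, eef=0.248 -0.092 0.632 m, u=7.137 -0.219 -0.158 N·m.
t=0.600 s (step 30): q=-0.723 -0.768 -0.738 rad, θ̇=-1.301 0.016 -0.042 rad/s, eef=0.288 -0.101 0.613 m.
final eef position (m): 0.288 -0.101 0.613


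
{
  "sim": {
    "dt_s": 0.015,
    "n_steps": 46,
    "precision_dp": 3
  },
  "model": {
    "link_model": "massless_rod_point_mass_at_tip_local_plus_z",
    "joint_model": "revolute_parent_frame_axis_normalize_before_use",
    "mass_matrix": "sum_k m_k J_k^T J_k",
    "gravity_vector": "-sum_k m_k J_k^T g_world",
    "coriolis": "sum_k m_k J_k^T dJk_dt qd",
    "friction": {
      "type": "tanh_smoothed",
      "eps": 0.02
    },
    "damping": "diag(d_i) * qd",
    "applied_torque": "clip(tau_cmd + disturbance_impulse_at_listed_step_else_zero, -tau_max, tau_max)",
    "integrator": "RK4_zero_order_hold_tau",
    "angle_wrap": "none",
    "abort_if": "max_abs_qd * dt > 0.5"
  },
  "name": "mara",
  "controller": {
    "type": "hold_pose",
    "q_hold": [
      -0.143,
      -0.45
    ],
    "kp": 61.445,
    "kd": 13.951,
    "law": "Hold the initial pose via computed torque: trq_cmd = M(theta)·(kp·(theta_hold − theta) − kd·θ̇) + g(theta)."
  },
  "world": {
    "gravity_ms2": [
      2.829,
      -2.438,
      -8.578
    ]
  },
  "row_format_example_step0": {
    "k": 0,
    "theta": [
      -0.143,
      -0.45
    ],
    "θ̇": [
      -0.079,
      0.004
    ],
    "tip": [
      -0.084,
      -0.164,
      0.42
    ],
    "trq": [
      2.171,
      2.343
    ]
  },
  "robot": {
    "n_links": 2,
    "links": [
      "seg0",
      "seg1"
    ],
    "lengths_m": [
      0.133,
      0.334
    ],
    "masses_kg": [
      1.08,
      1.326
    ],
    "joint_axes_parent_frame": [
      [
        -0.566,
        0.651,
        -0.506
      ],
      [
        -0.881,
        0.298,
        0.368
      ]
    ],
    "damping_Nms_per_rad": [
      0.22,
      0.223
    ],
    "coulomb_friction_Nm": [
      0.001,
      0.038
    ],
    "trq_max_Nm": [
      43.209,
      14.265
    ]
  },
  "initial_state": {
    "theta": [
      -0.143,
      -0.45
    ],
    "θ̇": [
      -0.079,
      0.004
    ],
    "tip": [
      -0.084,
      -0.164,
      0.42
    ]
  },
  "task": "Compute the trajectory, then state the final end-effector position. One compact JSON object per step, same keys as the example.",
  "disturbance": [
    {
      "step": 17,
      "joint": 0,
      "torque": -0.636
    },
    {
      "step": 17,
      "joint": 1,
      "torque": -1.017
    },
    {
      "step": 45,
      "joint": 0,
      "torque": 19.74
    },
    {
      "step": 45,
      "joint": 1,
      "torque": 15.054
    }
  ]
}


{"k":1,"theta":[-0.144,-0.45],"\u03b8\u0307":[-0.057,-0.002],"tip":[-0.084,-0.164,0.42],"trq":[2.143,2.321]}
{"k":2,"theta":[-0.145,-0.45],"\u03b8\u0307":[-0.043,-0.003],"tip":[-0.084,-0.165,0.42],"trq":[2.118,2.302]}
{"k":3,"theta":[-0.145,-0.45],"\u03b8\u0307":[-0.032,-0.002],"tip":[-0.084,-0.165,0.42],"trq":[2.097,2.285]}
{"k":4,"theta":[-0.146,-0.45],"\u03b8\u0307":[-0.023,-0.002],"tip":[-0.084,-0.165,0.42],"trq":[2.078,2.27]}
{"k":5,"theta":[-0.146,-0.45],"\u03b8\u0307":[-0.015,-0.001],"tip":[-0.084,-0.165,0.42],"trq":[2.061,2.257]}
{"k":6,"theta":[-0.146,-0.45],"\u03b8\u0307":[-0.009,-0.001],"tip":[-0.084,-0.165,0.42],"trq":[2.047,2.246]}
{"k":7,"theta":[-0.146,-0.45],"\u03b8\u0307":[-0.004,-0.0],"tip":[-0.084,-0.165,0.42],"trq":[2.035,2.237]}
{"k":8,"theta":[-0.146,-0.45],"\u03b8\u0307":[-0.0,0.0],"tip":[-0.084,-0.165,0.42],"trq":[2.025,2.229]}
{"k":9,"theta":[-0.146,-0.45],"\u03b8\u0307":[0.003,0.0],"tip":[-0.084,-0.165,0.42],"trq":[2.015,2.222]}
{"k":10,"theta":[-0.146,-0.45],"\u03b8\u0307":[0.005,0.0],"tip":[-0.084,-0.165,0.42],"trq":[2.008,2.216]}
{"k":11,"theta":[-0.146,-0.45],"\u03b8\u0307":[0.007,0.001],"tip":[-0.084,-0.165,0.42],"trq":[2.001,2.211]}
{"k":12,"theta":[-0.146,-0.45],"\u03b8\u0307":[0.008,0.001],"tip":[-0.084,-0.165,0.42],"trq":[1.995,2.206]}
{"k":13,"theta":[-0.146,-0.45],"\u03b8\u0307":[0.009,0.001],"tip":[-0.084,-0.165,0.42],"trq":[1.99,2.203]}
{"k":14,"theta":[-0.146,-0.45],"\u03b8\u0307":[0.01,0.001],"tip":[-0.084,-0.165,0.42],"trq":[1.986,2.2]}
{"k":15,"theta":[-0.146,-0.45],"\u03b8\u0307":[0.01,0.001],"tip":[-0.084,-0.165,0.42],"trq":[1.983,2.197]}
{"k":16,"theta":[-0.145,-0.45],"\u03b8\u0307":[0.01,0.001],"tip":[-0.084,-0.165,0.42],"trq":[1.979,2.195]}
{"k":17,"theta":[-0.145,-0.45],"\u03b8\u0307":[0.01,0.001],"tip":[-0.084,-0.165,0.42],"trq":[1.341,1.176]}
{"k":18,"theta":[-0.143,-0.454],"\u03b8\u0307":[0.294,-0.438],"tip":[-0.084,-0.165,0.42],"trq":[2.118,2.393]}
{"k":19,"theta":[-0.14,-0.458],"\u03b8\u0307":[0.117,-0.196],"tip":[-0.084,-0.165,0.419],"trq":[2.103,2.338]}
{"k":20,"theta":[-0.139,-0.46],"\u03b8\u0307":[0.025,-0.065],"tip":[-0.084,-0.165,0.419],"trq":[2.085,2.301]}
{"k":21,"theta":[-0.139,-0.461],"\u03b8\u0307":[-0.012,-0.006],"tip":[-0.084,-0.166,0.419],"trq":[2.067,2.276]}
{"k":22,"theta":[-0.139,-0.461],"\u03b8\u0307":[-0.009,0.0],"tip":[-0.084,-0.166,0.419],"trq":[2.05,2.262]}
{"k":23,"theta":[-0.139,-0.461],"\u03b8\u0307":[-0.005,0.002],"tip":[-0.084,-0.166,0.419],"trq":[2.036,2.25]}
{"k":24,"theta":[-0.139,-0.461],"\u03b8\u0307":[-0.001,0.003],"tip":[-0.084,-0.166,0.419],"trq":[2.024,2.241]}
{"k":25,"theta":[-0.139,-0.461],"\u03b8\u0307":[0.002,0.004],"tip":[-0.084,-0.166,0.419],"trq":[2.013,2.232]}
{"k":26,"theta":[-0.139,-0.46],"\u03b8\u0307":[0.005,0.004],"tip":[-0.084,-0.166,0.419],"trq":[2.004,2.225]}
{"k":27,"theta":[-0.139,-0.46],"\u03b8\u0307":[0.006,0.004],"tip":[-0.084,-0.166,0.419],"trq":[1.996,2.219]}
{"k":28,"theta":[-0.139,-0.46],"\u03b8\u0307":[0.008,0.005],"tip":[-0.084,-0.165,0.419],"trq":[1.99,2.214]}
{"k":29,"theta":[-0.139,-0.46],"\u03b8\u0307":[0.009,0.005],"tip":[-0.084,-0.165,0.419],"trq":[1.984,2.21]}
{"k":30,"theta":[-0.139,-0.46],"\u03b8\u0307":[0.009,0.005],"tip":[-0.084,-0.165,0.419],"trq":[1.979,2.206]}
{"k":31,"theta":[-0.139,-0.46],"\u03b8\u0307":[0.01,0.005],"tip":[-0.084,-0.165,0.419],"trq":[1.975,2.203]}
{"k":32,"theta":[-0.138,-0.46],"\u03b8\u0307":[0.01,0.005],"tip":[-0.084,-0.165,0.419],"trq":[1.972,2.201]}
{"k":33,"theta":[-0.138,-0.46],"\u03b8\u0307":[0.01,0.005],"tip":[-0.084,-0.165,0.419],"trq":[1.969,2.198]}
{"k":34,"theta":[-0.138,-0.46],"\u03b8\u0307":[0.009,0.005],"tip":[-0.084,-0.165,0.419],"trq":[1.966,2.197]}
{"k":35,"theta":[-0.138,-0.46],"\u03b8\u0307":[0.009,0.004],"tip":[-0.084,-0.165,0.419],"trq":[1.964,2.195]}
{"k":36,"theta":[-0.138,-0.46],"\u03b8\u0307":[0.009,0.004],"tip":[-0.084,-0.165,0.419],"trq":[1.962,2.194]}
{"k":37,"theta":[-0.138,-0.46],"\u03b8\u0307":[0.008,0.004],"tip":[-0.084,-0.165,0.419],"trq":[1.961,2.193]}
{"k":38,"theta":[-0.138,-0.46],"\u03b8\u0307":[0.008,0.004],"tip":[-0.084,-0.165,0.419],"trq":[1.959,2.192]}
{"k":39,"theta":[-0.137,-0.46],"\u03b8\u0307":[0.007,0.004],"tip":[-0.084,-0.165,0.419],"trq":[1.958,2.191]}
{"k":40,"theta":[-0.137,-0.459],"\u03b8\u0307":[0.006,0.004],"tip":[-0.084,-0.165,0.419],"trq":[1.958,2.191]}
{"k":41,"theta":[-0.137,-0.459],"\u03b8\u0307":[0.006,0.004],"tip":[-0.084,-0.165,0.419],"trq":[1.957,2.19]}
{"k":42,"theta":[-0.137,-0.459],"\u03b8\u0307":[0.005,0.004],"tip":[-0.084,-0.165,0.42],"trq":[1.956,2.19]}
{"k":43,"theta":[-0.137,-0.459],"\u03b8\u0307":[0.005,0.004],"tip":[-0.084,-0.165,0.42],"trq":[1.956,2.19]}
{"k":44,"theta":[-0.137,-0.459],"\u03b8\u0307":[0.004,0.004],"tip":[-0.083,-0.165,0.42],"trq":[1.956,2.189]}
{"k":45,"theta":[-0.137,-0.459],"\u03b8\u0307":[0.004,0.004],"tip":[-0.083,-0.165,0.42],"trq":[21.695,14.265]}
{"k":46,"theta":[-0.11,-0.48],"\u03b8\u0307":[3.476,-2.56],"tip":[-0.081,-0.162,0.42]}
{"summary": "final tip position (m): -0.081 -0.162 0.420"}


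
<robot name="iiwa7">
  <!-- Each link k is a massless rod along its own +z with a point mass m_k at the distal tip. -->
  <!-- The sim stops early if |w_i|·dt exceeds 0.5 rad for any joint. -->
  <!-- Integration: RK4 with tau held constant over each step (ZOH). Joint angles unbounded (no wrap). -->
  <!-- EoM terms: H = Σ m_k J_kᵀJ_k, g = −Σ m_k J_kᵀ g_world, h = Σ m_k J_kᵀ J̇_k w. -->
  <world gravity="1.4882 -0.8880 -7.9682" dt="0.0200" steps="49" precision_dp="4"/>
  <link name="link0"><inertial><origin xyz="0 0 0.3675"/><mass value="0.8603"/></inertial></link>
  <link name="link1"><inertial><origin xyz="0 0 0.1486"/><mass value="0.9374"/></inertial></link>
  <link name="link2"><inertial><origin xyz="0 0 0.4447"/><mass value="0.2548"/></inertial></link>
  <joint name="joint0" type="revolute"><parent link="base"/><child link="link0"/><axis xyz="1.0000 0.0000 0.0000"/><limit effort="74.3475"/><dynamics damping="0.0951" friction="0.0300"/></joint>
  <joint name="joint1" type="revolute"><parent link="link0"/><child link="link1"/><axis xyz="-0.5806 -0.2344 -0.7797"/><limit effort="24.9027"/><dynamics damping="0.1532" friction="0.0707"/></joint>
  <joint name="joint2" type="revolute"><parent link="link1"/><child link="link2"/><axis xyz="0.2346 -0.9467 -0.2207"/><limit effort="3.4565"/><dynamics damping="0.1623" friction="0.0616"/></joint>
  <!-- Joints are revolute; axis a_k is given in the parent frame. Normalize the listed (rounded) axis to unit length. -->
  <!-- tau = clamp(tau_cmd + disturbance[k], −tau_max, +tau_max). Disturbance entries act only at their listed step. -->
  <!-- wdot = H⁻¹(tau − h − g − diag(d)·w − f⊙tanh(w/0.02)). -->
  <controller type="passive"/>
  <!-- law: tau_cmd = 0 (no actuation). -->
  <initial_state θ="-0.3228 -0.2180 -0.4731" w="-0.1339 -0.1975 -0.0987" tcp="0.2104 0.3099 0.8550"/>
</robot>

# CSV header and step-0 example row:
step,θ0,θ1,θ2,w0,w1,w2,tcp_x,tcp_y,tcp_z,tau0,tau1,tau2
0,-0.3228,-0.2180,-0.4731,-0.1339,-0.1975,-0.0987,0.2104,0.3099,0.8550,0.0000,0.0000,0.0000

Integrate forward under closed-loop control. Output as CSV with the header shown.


step,θ0,θ1,θ2,w0,w1,w2,tcp_x,tcp_y,tcp_z,tau0,tau1,tau2
1,-0.3263,-0.2251,-0.4761,-0.2165,-0.4874,-0.2055,0.2121,0.3123,0.8533,0.0000,0.0000,0.0000
2,-0.3314,-0.2369,-0.4814,-0.2866,-0.6884,-0.3213,0.2151,0.3156,0.8505,0.0000,0.0000,0.0000
3,-0.3378,-0.2523,-0.4890,-0.3505,-0.8421,-0.4376,0.2192,0.3199,0.8467,0.0000,0.0000,0.0000
4,-0.3454,-0.2705,-0.4989,-0.4116,-0.9713,-0.5501,0.2242,0.3253,0.8419,0.0000,0.0000,0.0000
5,-0.3542,-0.2911,-0.5109,-0.4719,-1.0880,-0.6568,0.2301,0.3318,0.8359,0.0000,0.0000,0.0000
6,-0.3643,-0.3139,-0.5251,-0.5327,-1.1984,-0.7568,0.2367,0.3394,0.8287,0.0000,0.0000,0.0000
7,-0.3755,-0.3390,-0.5412,-0.5946,-1.3056,-0.8496,0.2439,0.3483,0.8204,0.0000,0.0000,0.0000
8,-0.3881,-0.3661,-0.5590,-0.6583,-1.4105,-0.9351,0.2516,0.3584,0.8108,0.0000,0.0000,0.0000
9,-0.4019,-0.3954,-0.5785,-0.7243,-1.5131,-1.0131,0.2596,0.3697,0.7998,0.0000,0.0000,0.0000
10,-0.4170,-0.4266,-0.5995,-0.7931,-1.6124,-1.0833,0.2678,0.3823,0.7875,0.0000,0.0000,0.0000
11,-0.4336,-0.4599,-0.6218,-0.8653,-1.7072,-1.1451,0.2760,0.3963,0.7737,0.0000,0.0000,0.0000
12,-0.4517,-0.4949,-0.6452,-0.9417,-1.7957,-1.1978,0.2842,0.4116,0.7583,0.0000,0.0000,0.0000
13,-0.4713,-0.5316,-0.6696,-1.0233,-1.8756,-1.2402,0.2920,0.4281,0.7414,0.0000,0.0000,0.0000
14,-0.4927,-0.5698,-0.6948,-1.1111,-1.9449,-1.2710,0.2993,0.4460,0.7228,0.0000,0.0000,0.0000
15,-0.5158,-0.6093,-0.7204,-1.2062,-2.0010,-1.2885,0.3061,0.4652,0.7024,0.0000,0.0000,0.0000
16,-0.5410,-0.6498,-0.7462,-1.3101,-2.0417,-1.2905,0.3121,0.4855,0.6804,0.0000,0.0000,0.0000
17,-0.5683,-0.6909,-0.7719,-1.4242,-2.0650,-1.2749,0.3172,0.5069,0.6565,0.0000,0.0000,0.0000
18,-0.5980,-0.7323,-0.7971,-1.5499,-2.0694,-1.2396,0.3214,0.5293,0.6307,0.0000,0.0000,0.0000
19,-0.6304,-0.7735,-0.8213,-1.6886,-2.0538,-1.1825,0.3246,0.5525,0.6030,0.0000,0.0000,0.0000
20,-0.6657,-0.8143,-0.8442,-1.8414,-2.0178,-1.1021,0.3269,0.5764,0.5733,0.0000,0.0000,0.0000
21,-0.7041,-0.8541,-0.8652,-2.0092,-1.9612,-0.9974,0.3283,0.6007,0.5416,0.0000,0.0000,0.0000
22,-0.7461,-0.8926,-0.8839,-2.1924,-1.8838,-0.8680,0.3290,0.6252,0.5077,0.0000,0.0000,0.0000
23,-0.7919,-0.9293,-0.8998,-2.3914,-1.7848,-0.7146,0.3291,0.6497,0.4715,0.0000,0.0000,0.0000
24,-0.8419,-0.9638,-0.9124,-2.6060,-1.6620,-0.5382,0.3288,0.6738,0.4328,0.0000,0.0000,0.0000
25,-0.8963,-0.9956,-0.9212,-2.8359,-1.5121,-0.3402,0.3284,0.6972,0.3914,0.0000,0.0000,0.0000
26,-0.9554,-1.0241,-0.9258,-3.0804,-1.3294,-0.1226,0.3281,0.7196,0.3473,0.0000,0.0000,0.0000
27,-1.0196,-1.0485,-0.9261,-3.3349,-1.0996,0.0894,0.3279,0.7405,0.3001,0.0000,0.0000,0.0000
28,-1.0888,-1.0677,-0.9225,-3.5949,-0.8152,0.2719,0.3281,0.7595,0.2494,0.0000,0.0000,0.0000
29,-1.1634,-1.0808,-0.9151,-3.8679,-0.4851,0.4748,0.3287,0.7761,0.1952,0.0000,0.0000,0.0000
30,-1.2436,-1.0867,-0.9034,-4.1513,-0.0977,0.6957,0.3296,0.7897,0.1373,0.0000,0.0000,0.0000
31,-1.3296,-1.0853,-0.8871,-4.4472,0.1934,0.9461,0.3308,0.7997,0.0759,0.0000,0.0000,0.0000
32,-1.4216,-1.0789,-0.8654,-4.7518,0.4711,1.2228,0.3322,0.8056,0.0112,0.0000,0.0000,0.0000
33,-1.5196,-1.0654,-0.8381,-5.0553,0.8958,1.5128,0.3334,0.8069,-0.0565,0.0000,0.0000,0.0000
34,-1.6237,-1.0424,-0.8048,-5.3512,1.4222,1.8200,0.3340,0.8033,-0.1269,0.0000,0.0000,0.0000
35,-1.7336,-1.0082,-0.7651,-5.6317,1.9941,2.1516,0.3331,0.7944,-0.1995,0.0000,0.0000,0.0000
36,-1.8488,-0.9628,-0.7185,-5.8881,2.5423,2.5189,0.3299,0.7801,-0.2741,0.0000,0.0000,0.0000
37,-1.9689,-0.9072,-0.6640,-6.1131,2.9912,2.9345,0.3230,0.7603,-0.3504,0.0000,0.0000,0.0000
38,-2.0931,-0.8442,-0.6007,-6.3024,3.2731,3.4052,0.3113,0.7344,-0.4284,0.0000,0.0000,0.0000
39,-2.2208,-0.7777,-0.5275,-6.4546,3.3525,3.9204,0.2938,0.7015,-0.5077,0.0000,0.0000,0.0000
40,-2.3511,-0.7114,-0.4438,-6.5689,3.2487,4.4418,0.2694,0.6599,-0.5876,0.0000,0.0000,0.0000
41,-2.4832,-0.6484,-0.3502,-6.6420,3.0400,4.9022,0.2379,0.6078,-0.6663,0.0000,0.0000,0.0000
42,-2.6164,-0.5898,-0.2487,-6.6669,2.8344,5.2216,0.1997,0.5434,-0.7414,0.0000,0.0000,0.0000
43,-2.7495,-0.5344,-0.1428,-6.6364,2.7233,5.3320,0.1557,0.4653,-0.8097,0.0000,0.0000,0.0000
44,-2.8815,-0.4799,-0.0371,-6.5478,2.7532,5.1967,0.1076,0.3731,-0.8677,0.0000,0.0000,0.0000
45,-3.0111,-0.4233,0.0634,-6.4058,2.9229,4.8157,0.0575,0.2675,-0.9123,0.0000,0.0000,0.0000
46,-3.1374,-0.3622,0.1541,-6.2215,3.1971,4.2199,0.0080,0.1505,-0.9404,0.0000,0.0000,0.0000
47,-3.2598,-0.2951,0.2312,-6.0111,3.5205,3.4616,-0.0385,0.0250,-0.9502,0.0000,0.0000,0.0000
48,-3.3778,-0.2215,0.2919,-5.7926,3.8293,2.6041,-0.0798,-0.1053,-0.9403,0.0000,0.0000,0.0000
49,-3.4916,-0.1424,0.3351,-5.5841,4.0613,1.7121,-0.1140,-0.2362,-0.9108,,,


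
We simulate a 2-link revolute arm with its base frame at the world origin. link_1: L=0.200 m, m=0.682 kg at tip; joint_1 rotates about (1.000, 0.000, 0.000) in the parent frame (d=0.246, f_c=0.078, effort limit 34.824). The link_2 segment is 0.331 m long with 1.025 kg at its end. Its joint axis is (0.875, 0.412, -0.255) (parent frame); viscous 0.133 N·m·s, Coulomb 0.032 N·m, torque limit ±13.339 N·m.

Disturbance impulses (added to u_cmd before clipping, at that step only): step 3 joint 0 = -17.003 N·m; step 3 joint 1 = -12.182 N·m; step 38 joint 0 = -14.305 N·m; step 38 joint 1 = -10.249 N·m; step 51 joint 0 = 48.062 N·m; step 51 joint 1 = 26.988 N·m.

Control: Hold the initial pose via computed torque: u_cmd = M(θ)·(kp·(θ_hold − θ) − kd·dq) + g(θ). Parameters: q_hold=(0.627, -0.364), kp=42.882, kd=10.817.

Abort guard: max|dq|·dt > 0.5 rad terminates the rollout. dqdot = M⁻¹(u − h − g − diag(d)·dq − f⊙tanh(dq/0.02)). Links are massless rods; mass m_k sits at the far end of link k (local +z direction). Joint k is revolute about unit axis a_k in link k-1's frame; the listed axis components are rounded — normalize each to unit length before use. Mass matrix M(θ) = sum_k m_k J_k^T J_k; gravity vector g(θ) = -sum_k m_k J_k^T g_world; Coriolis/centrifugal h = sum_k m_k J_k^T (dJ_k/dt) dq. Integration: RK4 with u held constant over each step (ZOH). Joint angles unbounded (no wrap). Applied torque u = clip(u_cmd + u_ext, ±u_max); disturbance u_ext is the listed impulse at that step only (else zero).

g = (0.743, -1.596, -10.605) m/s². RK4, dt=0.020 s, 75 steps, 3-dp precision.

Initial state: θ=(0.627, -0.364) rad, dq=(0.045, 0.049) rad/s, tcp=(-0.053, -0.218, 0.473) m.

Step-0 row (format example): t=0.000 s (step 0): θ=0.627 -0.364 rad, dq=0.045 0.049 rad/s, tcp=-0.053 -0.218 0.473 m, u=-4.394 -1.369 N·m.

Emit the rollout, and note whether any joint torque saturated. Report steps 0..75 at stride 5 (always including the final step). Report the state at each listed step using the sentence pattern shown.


t=0.100 s (step 5): θ=0.626 -0.419 rad, dq=-0.141 -1.505 rad/s, tcp=-0.062 -0.202 0.476 m, u=-0.831 1.134 N·m.
t=0.200 s (step 10): θ=0.614 -0.483 rad, dq=-0.047 -0.082 rad/s, tcp=-0.072 -0.179 0.480 m, u=-2.578 -0.023 N·m.
t=0.300 s (step 15): θ=0.615 -0.471 rad, dq=0.033 0.260 rad/s, tcp=-0.070 -0.183 0.480 m, u=-3.483 -0.638 N·m.
t=0.400 s (step 20): θ=0.619 -0.442 rad, dq=0.041 0.296 rad/s, tcp=-0.065 -0.193 0.478 m, u=-3.899 -0.956 N·m.
t=0.500 s (step 25): θ=0.622 -0.415 rad, dq=0.031 0.230 rad/s, tcp=-0.061 -0.202 0.476 m, u=-4.075 -1.108 N·m.
t=0.600 s (step 30): θ=0.625 -0.396 rad, dq=0.020 0.150 rad/s, tcp=-0.058 -0.208 0.475 m, u=-4.134 -1.172 N·m.
t=0.700 s (step 35): θ=0.626 -0.385 rad, dq=0.014 0.084 rad/s, tcp=-0.057 -0.212 0.474 m, u=-4.148 -1.193 N·m.
t=0.800 s (step 40): θ=0.625 -0.428 rad, dq=-0.096 -1.261 rad/s, tcp=-0.063 -0.200 0.476 m, u=-1.280 0.859 N·m.
t=0.900 s (step 45): θ=0.618 -0.480 rad, dq=-0.028 -0.028 rad/s, tcp=-0.071 -0.182 0.480 m, u=-2.819 -0.173 N·m.
t=1.000 s (step 50): θ=0.619 -0.465 rad, dq=0.028 0.258 rad/s, tcp=-0.069 -0.186 0.479 m, u=-3.588 -0.708 N·m.
t=1.100 s (step 55): θ=0.788 -0.512 rad, dq=1.147 0.100 rad/s, tcp=-0.076 -0.251 0.444 m, u=-9.570 -3.360 N·m.
t=1.200 s (step 60): θ=0.820 -0.478 rad, dq=-0.177 0.357 rad/s, tcp=-0.071 -0.275 0.433 m, u=-6.642 -2.209 N·m.
t=1.300 s (step 65): θ=0.787 -0.454 rad, dq=-0.406 0.152 rad/s, tcp=-0.067 -0.267 0.440 m, u=-5.229 -1.528 N·m.
t=1.400 s (step 70): θ=0.747 -0.444 rad, dq=-0.373 0.063 rad/s, tcp=-0.066 -0.252 0.450 m, u=-4.561 -1.197 N·m.
t=1.500 s (step 75): θ=0.715 -0.439 rad, dq=-0.276 0.041 rad/s, tcp=-0.065 -0.238 0.457 m.
any joint saturated: yes
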